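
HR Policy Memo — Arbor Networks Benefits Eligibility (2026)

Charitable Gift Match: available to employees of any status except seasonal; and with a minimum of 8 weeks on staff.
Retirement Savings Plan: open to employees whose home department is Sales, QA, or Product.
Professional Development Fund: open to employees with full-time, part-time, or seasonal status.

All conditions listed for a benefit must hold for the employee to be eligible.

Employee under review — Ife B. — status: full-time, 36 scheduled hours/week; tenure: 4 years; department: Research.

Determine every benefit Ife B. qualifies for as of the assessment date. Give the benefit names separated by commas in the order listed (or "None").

Charitable Gift Match, Professional Development Fund

Charitable Gift Match — status full-time ✓ (not excluded); service 4 years ≥ 8 weeks (≈56 days) ✓ → eligible.
Retirement Savings Plan — dept Research ✗ → not eligible.
Professional Development Fund — status full-time ✓ → eligible.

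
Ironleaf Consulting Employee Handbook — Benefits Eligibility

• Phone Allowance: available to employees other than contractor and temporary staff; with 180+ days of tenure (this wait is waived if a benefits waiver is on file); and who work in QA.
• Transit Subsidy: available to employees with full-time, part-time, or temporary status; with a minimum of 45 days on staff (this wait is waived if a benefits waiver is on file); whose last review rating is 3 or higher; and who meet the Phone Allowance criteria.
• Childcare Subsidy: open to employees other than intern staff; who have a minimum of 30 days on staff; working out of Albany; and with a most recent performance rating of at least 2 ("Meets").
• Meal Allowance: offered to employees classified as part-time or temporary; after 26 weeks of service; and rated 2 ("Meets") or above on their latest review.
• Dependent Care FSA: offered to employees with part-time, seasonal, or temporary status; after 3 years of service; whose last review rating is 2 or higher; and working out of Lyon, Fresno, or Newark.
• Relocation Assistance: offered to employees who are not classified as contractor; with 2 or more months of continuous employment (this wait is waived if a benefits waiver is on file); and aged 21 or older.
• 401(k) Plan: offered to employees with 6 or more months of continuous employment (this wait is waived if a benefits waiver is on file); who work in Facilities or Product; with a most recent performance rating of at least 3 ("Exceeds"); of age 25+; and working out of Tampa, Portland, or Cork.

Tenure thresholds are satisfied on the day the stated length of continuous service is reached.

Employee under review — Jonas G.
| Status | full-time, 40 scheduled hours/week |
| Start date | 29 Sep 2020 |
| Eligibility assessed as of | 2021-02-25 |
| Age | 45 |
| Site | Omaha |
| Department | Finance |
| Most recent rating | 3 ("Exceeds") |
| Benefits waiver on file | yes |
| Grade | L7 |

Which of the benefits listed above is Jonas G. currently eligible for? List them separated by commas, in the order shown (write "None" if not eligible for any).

Relocation Assistance

Service from 29 Sep 2020 to 2021-02-25: 149 days.
Phone Allowance — status full-time ✓ (not excluded); benefits waiver on file ✓; dept Finance ✗ → not eligible.
Transit Subsidy — status full-time ✓; benefits waiver on file ✓; rating 3 ≥ 3 ✓; not eligible for Phone Allowance ✗ → not eligible.
Childcare Subsidy — status full-time ✓ (not excluded); service 149 days ≥ 30 days ✓; site Omaha ✗ (not Albany) → not eligible.
Meal Allowance — status full-time ✗ (requires part-time or temporary) → not eligible.
Dependent Care FSA — status full-time ✗ (requires part-time, seasonal, or temporary) → not eligible.
Relocation Assistance — status full-time ✓ (not excluded); benefits waiver on file ✓; age 45 ≥ 21 ✓ → eligible.
401(k) Plan — benefits waiver on file ✓; dept Finance ✗ → not eligible.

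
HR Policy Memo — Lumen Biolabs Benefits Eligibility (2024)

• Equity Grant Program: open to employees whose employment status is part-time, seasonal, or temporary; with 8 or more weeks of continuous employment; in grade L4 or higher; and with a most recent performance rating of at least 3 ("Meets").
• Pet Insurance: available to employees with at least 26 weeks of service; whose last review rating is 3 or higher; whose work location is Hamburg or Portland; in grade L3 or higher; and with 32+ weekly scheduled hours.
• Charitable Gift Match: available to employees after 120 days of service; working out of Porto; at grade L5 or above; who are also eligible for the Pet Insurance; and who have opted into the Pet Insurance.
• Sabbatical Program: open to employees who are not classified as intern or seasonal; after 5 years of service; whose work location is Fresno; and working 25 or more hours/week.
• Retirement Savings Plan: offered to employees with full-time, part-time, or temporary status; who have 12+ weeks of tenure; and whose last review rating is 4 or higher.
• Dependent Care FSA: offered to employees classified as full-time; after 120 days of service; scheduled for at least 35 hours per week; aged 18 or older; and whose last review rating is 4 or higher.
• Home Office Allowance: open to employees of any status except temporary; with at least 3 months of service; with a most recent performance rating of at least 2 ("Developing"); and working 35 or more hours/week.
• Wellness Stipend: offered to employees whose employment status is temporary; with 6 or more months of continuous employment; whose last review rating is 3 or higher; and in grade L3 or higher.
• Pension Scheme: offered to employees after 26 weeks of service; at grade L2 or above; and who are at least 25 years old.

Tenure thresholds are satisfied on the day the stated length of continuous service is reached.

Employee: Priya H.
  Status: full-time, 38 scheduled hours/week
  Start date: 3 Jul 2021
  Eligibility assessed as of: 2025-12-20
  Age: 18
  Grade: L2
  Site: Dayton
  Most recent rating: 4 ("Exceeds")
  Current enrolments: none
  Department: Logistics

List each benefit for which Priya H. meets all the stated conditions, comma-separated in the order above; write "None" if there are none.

Service from 3 Jul 2021 to 2025-12-20: 1631 days.
Equity Grant Program — status full-time ✗ (requires part-time, seasonal, or temporary) → not eligible.
Pet Insurance — service 1631 days ≥ 26 weeks (≈182 days) ✓; rating 4 ≥ 3 ✓; site Dayton ✗ (not Hamburg or Portland) → not eligible.
Charitable Gift Match — service 1631 days ≥ 120 days ✓; site Dayton ✗ (not Porto) → not eligible.
Sabbatical Program — status full-time ✓ (not excluded); service 1631 days < 5 years (≈1825 days) ✗ → not eligible.
Retirement Savings Plan — status full-time ✓; service 1631 days ≥ 12 weeks (≈84 days) ✓; rating 4 ≥ 4 ✓ → eligible.
Dependent Care FSA — status full-time ✓; service 1631 days ≥ 120 days ✓; 38 hrs/wk ≥ 35 ✓; age 18 ≥ 18 ✓; rating 4 ≥ 4 ✓ → eligible.
Home Office Allowance — status full-time ✓ (not excluded); service 1631 days ≥ 3 months (≈90 days) ✓; rating 4 ≥ 2 ✓; 38 hrs/wk ≥ 35 ✓ → eligible.
Wellness Stipend — status full-time ✗ (requires temporary) → not eligible.
Pension Scheme — service 1631 days ≥ 26 weeks (≈182 days) ✓; grade L2 ≥ L2 ✓; age 18 < 25 ✗ → not eligible.

Retirement Savings Plan, Dependent Care FSA, Home Office Allowance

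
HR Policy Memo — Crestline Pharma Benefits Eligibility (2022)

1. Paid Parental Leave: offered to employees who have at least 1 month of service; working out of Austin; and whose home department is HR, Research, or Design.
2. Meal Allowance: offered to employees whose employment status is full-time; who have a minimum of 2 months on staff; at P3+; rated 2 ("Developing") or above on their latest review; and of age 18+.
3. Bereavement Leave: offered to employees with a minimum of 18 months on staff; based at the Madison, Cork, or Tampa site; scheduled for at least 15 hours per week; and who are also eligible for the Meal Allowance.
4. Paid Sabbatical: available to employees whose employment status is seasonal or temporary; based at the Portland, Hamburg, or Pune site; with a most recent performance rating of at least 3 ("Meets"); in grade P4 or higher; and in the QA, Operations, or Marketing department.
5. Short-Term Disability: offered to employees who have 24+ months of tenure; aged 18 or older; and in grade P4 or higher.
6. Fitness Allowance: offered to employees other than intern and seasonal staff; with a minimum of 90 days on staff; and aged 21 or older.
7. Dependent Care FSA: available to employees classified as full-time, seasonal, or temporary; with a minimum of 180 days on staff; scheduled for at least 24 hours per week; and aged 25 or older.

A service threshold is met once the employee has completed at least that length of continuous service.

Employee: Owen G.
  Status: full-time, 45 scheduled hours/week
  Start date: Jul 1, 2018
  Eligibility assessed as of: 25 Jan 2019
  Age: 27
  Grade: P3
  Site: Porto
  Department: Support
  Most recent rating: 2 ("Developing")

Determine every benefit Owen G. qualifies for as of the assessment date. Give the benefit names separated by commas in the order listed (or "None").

Service from Jul 1, 2018 to 25 Jan 2019: 208 days.
Paid Parental Leave — service 208 days ≥ 1 month (≈30 days) ✓; site Porto ✗ (not Austin) → not eligible.
Meal Allowance — status full-time ✓; service 208 days ≥ 2 months (≈60 days) ✓; grade P3 ≥ P3 ✓; rating 2 ≥ 2 ✓; age 27 ≥ 18 ✓ → eligible.
Bereavement Leave — service 208 days < 18 months (≈540 days) ✗ → not eligible.
Paid Sabbatical — status full-time ✗ (requires seasonal or temporary) → not eligible.
Short-Term Disability — service 208 days < 24 months (≈720 days) ✗ → not eligible.
Fitness Allowance — status full-time ✓ (not excluded); service 208 days ≥ 90 days ✓; age 27 ≥ 21 ✓ → eligible.
Dependent Care FSA — status full-time ✓; service 208 days ≥ 180 days ✓; 45 hrs/wk ≥ 24 ✓; age 27 ≥ 25 ✓ → eligible.

Meal Allowance, Fitness Allowance, Dependent Care FSA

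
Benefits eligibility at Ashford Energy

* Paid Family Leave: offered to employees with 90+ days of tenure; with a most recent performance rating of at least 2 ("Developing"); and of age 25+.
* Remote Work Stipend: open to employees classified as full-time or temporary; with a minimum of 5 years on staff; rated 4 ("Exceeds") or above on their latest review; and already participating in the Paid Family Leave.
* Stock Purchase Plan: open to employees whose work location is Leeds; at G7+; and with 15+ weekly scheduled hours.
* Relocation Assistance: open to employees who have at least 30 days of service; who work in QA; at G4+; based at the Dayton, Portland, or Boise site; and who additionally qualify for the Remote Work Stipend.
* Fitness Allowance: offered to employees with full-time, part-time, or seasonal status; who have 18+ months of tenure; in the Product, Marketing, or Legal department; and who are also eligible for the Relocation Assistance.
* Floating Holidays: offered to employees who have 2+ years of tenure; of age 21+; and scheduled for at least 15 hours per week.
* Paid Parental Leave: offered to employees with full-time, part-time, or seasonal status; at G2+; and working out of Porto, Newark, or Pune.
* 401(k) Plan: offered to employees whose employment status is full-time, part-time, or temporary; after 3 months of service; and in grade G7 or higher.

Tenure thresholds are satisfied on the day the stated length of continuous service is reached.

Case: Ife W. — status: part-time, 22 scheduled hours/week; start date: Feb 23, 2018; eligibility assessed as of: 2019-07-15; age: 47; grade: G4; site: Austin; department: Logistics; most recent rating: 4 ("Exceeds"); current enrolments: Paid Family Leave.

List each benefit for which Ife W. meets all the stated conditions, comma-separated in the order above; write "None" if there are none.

Paid Family Leave

Service from Feb 23, 2018 to 2019-07-15: 507 days.
Paid Family Leave — service 507 days ≥ 90 days ✓; rating 4 ≥ 2 ✓; age 47 ≥ 25 ✓ → eligible.
Remote Work Stipend — status part-time ✗ (requires full-time or temporary) → not eligible.
Stock Purchase Plan — site Austin ✗ (not Leeds) → not eligible.
Relocation Assistance — service 507 days ≥ 30 days ✓; dept Logistics ✗ → not eligible.
Fitness Allowance — status part-time ✓; service 507 days < 18 months (≈540 days) ✗ → not eligible.
Floating Holidays — service 507 days < 2 years (≈730 days) ✗ → not eligible.
Paid Parental Leave — status part-time ✓; grade G4 ≥ G2 ✓; site Austin ✗ (not Porto, Newark, or Pune) → not eligible.
401(k) Plan — status part-time ✓; service 507 days ≥ 3 months (≈90 days) ✓; grade G4 < G7 ✗ → not eligible.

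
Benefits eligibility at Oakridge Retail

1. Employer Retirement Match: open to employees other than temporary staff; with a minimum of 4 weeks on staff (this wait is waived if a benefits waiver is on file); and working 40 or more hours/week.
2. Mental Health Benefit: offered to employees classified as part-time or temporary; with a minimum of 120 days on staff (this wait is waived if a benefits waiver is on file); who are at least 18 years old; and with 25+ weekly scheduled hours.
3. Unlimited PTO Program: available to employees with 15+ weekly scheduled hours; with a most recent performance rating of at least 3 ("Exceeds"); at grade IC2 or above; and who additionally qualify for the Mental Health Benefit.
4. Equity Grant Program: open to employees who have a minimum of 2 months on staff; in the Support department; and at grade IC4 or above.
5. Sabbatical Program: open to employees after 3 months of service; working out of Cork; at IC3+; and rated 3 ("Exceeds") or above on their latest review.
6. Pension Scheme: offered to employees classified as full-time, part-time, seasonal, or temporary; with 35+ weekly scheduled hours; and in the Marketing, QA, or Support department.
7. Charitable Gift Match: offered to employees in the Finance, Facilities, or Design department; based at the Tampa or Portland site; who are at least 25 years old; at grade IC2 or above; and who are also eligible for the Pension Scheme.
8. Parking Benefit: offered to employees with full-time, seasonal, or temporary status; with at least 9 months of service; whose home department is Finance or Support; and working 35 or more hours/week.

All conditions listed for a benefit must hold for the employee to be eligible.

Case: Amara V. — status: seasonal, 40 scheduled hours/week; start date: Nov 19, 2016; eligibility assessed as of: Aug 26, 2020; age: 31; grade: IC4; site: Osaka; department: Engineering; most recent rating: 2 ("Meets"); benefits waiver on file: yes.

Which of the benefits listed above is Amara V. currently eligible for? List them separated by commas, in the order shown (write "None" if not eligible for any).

Employer Retirement Match

Service from Nov 19, 2016 to Aug 26, 2020: 1376 days.
Employer Retirement Match — status seasonal ✓ (not excluded); benefits waiver on file ✓; 40 hrs/wk ≥ 40 ✓ → eligible.
Mental Health Benefit — status seasonal ✗ (requires part-time or temporary) → not eligible.
Unlimited PTO Program — 40 hrs/wk ≥ 15 ✓; rating 2 < 3 ✗ → not eligible.
Equity Grant Program — service 1376 days ≥ 2 months (≈60 days) ✓; dept Engineering ✗ → not eligible.
Sabbatical Program — service 1376 days ≥ 3 months (≈90 days) ✓; site Osaka ✗ (not Cork) → not eligible.
Pension Scheme — status seasonal ✓; 40 hrs/wk ≥ 35 ✓; dept Engineering ✗ → not eligible.
Charitable Gift Match — dept Engineering ✗ → not eligible.
Parking Benefit — status seasonal ✓; service 1376 days ≥ 9 months (≈270 days) ✓; dept Engineering ✗ → not eligible.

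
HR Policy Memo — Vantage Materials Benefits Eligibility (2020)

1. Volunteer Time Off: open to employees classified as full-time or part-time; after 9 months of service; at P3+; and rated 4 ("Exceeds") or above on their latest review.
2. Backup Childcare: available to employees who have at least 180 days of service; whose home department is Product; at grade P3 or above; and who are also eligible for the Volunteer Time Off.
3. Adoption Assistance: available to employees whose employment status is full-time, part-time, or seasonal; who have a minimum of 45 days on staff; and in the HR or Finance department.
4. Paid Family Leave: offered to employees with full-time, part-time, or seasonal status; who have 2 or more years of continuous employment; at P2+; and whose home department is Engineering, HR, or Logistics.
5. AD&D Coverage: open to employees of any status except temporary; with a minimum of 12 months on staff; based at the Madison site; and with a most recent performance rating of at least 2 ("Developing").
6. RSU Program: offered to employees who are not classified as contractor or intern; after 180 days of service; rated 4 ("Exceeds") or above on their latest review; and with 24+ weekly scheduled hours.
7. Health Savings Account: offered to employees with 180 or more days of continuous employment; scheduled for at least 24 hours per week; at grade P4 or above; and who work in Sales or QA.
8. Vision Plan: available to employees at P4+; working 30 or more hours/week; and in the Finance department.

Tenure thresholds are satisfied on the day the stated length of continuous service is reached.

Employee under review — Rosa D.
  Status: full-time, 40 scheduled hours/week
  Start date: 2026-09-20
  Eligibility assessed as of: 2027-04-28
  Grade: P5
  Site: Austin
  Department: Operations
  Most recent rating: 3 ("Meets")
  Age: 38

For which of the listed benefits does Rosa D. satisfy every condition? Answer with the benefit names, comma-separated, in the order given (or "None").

None

Service from 2026-09-20 to 2027-04-28: 220 days.
Volunteer Time Off — status full-time ✓; service 220 days < 9 months (≈270 days) ✗ → not eligible.
Backup Childcare — service 220 days ≥ 180 days ✓; dept Operations ✗ → not eligible.
Adoption Assistance — status full-time ✓; service 220 days ≥ 45 days ✓; dept Operations ✗ → not eligible.
Paid Family Leave — status full-time ✓; service 220 days < 2 years (≈730 days) ✗ → not eligible.
AD&D Coverage — status full-time ✓ (not excluded); service 220 days < 12 months (≈360 days) ✗ → not eligible.
RSU Program — status full-time ✓ (not excluded); service 220 days ≥ 180 days ✓; rating 3 < 4 ✗ → not eligible.
Health Savings Account — service 220 days ≥ 180 days ✓; 40 hrs/wk ≥ 24 ✓; grade P5 ≥ P4 ✓; dept Operations ✗ → not eligible.
Vision Plan — grade P5 ≥ P4 ✓; 40 hrs/wk ≥ 30 ✓; dept Operations ✗ → not eligible.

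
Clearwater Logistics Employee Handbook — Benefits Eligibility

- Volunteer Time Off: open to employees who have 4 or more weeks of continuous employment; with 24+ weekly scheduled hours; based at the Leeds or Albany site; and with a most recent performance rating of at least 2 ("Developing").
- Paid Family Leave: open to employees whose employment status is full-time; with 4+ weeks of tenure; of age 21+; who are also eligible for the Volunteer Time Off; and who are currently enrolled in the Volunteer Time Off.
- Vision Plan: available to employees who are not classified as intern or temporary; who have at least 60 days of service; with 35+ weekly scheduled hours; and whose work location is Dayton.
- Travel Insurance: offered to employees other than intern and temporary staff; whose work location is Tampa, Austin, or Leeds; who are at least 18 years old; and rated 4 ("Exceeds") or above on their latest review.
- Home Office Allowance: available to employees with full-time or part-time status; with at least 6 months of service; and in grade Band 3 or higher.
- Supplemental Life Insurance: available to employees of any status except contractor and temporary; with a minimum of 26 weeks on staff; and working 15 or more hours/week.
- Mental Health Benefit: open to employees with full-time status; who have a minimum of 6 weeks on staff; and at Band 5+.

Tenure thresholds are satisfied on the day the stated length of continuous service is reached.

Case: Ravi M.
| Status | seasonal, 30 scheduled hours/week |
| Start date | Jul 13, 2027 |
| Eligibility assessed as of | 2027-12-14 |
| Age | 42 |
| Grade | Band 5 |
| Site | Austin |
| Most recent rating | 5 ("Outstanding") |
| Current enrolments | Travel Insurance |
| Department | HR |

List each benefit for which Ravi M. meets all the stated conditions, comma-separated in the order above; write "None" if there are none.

Travel Insurance

Service from Jul 13, 2027 to 2027-12-14: 154 days.
Volunteer Time Off — service 154 days ≥ 4 weeks (≈28 days) ✓; 30 hrs/wk ≥ 24 ✓; site Austin ✗ (not Leeds or Albany) → not eligible.
Paid Family Leave — status seasonal ✗ (requires full-time) → not eligible.
Vision Plan — status seasonal ✓ (not excluded); service 154 days ≥ 60 days ✓; 30 hrs/wk < 35 ✗ → not eligible.
Travel Insurance — status seasonal ✓ (not excluded); site Austin ✓; age 42 ≥ 18 ✓; rating 5 ≥ 4 ✓ → eligible.
Home Office Allowance — status seasonal ✗ (requires full-time or part-time) → not eligible.
Supplemental Life Insurance — status seasonal ✓ (not excluded); service 154 days < 26 weeks (≈182 days) ✗ → not eligible.
Mental Health Benefit — status seasonal ✗ (requires full-time) → not eligible.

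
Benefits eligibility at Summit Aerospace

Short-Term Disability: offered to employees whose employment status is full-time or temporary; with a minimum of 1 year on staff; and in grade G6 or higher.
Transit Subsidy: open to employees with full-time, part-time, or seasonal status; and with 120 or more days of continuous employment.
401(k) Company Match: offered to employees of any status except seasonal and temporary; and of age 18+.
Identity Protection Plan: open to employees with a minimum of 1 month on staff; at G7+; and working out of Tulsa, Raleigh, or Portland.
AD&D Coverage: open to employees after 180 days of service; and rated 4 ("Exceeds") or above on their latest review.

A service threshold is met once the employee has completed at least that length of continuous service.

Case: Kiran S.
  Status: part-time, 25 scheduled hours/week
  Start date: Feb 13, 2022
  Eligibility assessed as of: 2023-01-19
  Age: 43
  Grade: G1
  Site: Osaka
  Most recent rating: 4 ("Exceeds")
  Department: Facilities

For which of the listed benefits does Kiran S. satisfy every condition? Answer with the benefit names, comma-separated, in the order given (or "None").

Service from Feb 13, 2022 to 2023-01-19: 340 days.
Short-Term Disability — status part-time ✗ (requires full-time or temporary) → not eligible.
Transit Subsidy — status part-time ✓; service 340 days ≥ 120 days ✓ → eligible.
401(k) Company Match — status part-time ✓ (not excluded); age 43 ≥ 18 ✓ → eligible.
Identity Protection Plan — service 340 days ≥ 1 month (≈30 days) ✓; grade G1 < G7 ✗ → not eligible.
AD&D Coverage — service 340 days ≥ 180 days ✓; rating 4 ≥ 4 ✓ → eligible.

Transit Subsidy, 401(k) Company Match, AD&D Coverage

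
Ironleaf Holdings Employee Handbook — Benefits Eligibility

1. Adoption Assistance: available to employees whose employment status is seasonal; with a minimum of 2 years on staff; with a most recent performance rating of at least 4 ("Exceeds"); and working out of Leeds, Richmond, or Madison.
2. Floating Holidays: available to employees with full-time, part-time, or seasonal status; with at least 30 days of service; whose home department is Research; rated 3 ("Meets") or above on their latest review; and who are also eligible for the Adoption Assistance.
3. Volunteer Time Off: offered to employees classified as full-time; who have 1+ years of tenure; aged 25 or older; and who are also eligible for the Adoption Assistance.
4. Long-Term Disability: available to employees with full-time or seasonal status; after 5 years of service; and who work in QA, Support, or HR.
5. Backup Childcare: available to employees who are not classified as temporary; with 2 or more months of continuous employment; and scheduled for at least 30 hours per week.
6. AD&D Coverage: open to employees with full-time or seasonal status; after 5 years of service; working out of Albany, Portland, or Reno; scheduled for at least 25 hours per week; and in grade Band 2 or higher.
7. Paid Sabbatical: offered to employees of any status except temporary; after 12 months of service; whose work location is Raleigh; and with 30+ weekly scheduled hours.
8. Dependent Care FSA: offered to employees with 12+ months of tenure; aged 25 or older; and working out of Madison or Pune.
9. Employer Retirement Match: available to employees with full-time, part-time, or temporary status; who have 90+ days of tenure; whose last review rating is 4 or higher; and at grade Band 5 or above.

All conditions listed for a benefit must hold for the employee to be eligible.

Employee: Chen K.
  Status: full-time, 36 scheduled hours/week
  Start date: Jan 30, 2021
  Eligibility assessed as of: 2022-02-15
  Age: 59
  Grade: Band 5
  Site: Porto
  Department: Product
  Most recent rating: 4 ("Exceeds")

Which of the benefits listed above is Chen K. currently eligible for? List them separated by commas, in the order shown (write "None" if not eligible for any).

Service from Jan 30, 2021 to 2022-02-15: 381 days.
Adoption Assistance — status full-time ✗ (requires seasonal) → not eligible.
Floating Holidays — status full-time ✓; service 381 days ≥ 30 days ✓; dept Product ✗ → not eligible.
Volunteer Time Off — status full-time ✓; service 381 days ≥ 1 year (≈365 days) ✓; age 59 ≥ 25 ✓; not eligible for Adoption Assistance ✗ → not eligible.
Long-Term Disability — status full-time ✓; service 381 days < 5 years (≈1825 days) ✗ → not eligible.
Backup Childcare — status full-time ✓ (not excluded); service 381 days ≥ 2 months (≈60 days) ✓; 36 hrs/wk ≥ 30 ✓ → eligible.
AD&D Coverage — status full-time ✓; service 381 days < 5 years (≈1825 days) ✗ → not eligible.
Paid Sabbatical — status full-time ✓ (not excluded); service 381 days ≥ 12 months (≈360 days) ✓; site Porto ✗ (not Raleigh) → not eligible.
Dependent Care FSA — service 381 days ≥ 12 months (≈360 days) ✓; age 59 ≥ 25 ✓; site Porto ✗ (not Madison or Pune) → not eligible.
Employer Retirement Match — status full-time ✓; service 381 days ≥ 90 days ✓; rating 4 ≥ 4 ✓; grade Band 5 ≥ Band 5 ✓ → eligible.

Backup Childcare, Employer Retirement Match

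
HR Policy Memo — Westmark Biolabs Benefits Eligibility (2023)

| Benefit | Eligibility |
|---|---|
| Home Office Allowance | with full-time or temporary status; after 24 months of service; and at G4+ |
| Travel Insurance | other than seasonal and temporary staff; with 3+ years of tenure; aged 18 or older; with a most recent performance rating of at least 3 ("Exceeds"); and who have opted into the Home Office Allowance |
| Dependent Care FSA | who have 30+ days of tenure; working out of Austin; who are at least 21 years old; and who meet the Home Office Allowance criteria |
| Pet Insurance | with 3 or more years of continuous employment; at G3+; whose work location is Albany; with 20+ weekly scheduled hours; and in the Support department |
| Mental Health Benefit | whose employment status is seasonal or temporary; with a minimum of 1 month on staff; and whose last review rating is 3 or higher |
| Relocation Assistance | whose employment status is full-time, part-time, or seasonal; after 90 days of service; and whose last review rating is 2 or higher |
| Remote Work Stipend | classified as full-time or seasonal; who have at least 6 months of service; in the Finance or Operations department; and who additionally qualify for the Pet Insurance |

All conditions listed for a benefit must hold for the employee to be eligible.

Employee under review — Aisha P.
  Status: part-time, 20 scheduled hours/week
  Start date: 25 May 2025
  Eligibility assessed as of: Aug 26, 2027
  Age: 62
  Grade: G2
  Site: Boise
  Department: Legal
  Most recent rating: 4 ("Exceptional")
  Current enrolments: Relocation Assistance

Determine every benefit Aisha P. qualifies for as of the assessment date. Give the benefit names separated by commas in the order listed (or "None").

Service from 25 May 2025 to Aug 26, 2027: 823 days.
Home Office Allowance — status part-time ✗ (requires full-time or temporary) → not eligible.
Travel Insurance — status part-time ✓ (not excluded); service 823 days < 3 years (≈1095 days) ✗ → not eligible.
Dependent Care FSA — service 823 days ≥ 30 days ✓; site Boise ✗ (not Austin) → not eligible.
Pet Insurance — service 823 days < 3 years (≈1095 days) ✗ → not eligible.
Mental Health Benefit — status part-time ✗ (requires seasonal or temporary) → not eligible.
Relocation Assistance — status part-time ✓; service 823 days ≥ 90 days ✓; rating 4 ≥ 2 ✓ → eligible.
Remote Work Stipend — status part-time ✗ (requires full-time or seasonal) → not eligible.

Relocation Assistance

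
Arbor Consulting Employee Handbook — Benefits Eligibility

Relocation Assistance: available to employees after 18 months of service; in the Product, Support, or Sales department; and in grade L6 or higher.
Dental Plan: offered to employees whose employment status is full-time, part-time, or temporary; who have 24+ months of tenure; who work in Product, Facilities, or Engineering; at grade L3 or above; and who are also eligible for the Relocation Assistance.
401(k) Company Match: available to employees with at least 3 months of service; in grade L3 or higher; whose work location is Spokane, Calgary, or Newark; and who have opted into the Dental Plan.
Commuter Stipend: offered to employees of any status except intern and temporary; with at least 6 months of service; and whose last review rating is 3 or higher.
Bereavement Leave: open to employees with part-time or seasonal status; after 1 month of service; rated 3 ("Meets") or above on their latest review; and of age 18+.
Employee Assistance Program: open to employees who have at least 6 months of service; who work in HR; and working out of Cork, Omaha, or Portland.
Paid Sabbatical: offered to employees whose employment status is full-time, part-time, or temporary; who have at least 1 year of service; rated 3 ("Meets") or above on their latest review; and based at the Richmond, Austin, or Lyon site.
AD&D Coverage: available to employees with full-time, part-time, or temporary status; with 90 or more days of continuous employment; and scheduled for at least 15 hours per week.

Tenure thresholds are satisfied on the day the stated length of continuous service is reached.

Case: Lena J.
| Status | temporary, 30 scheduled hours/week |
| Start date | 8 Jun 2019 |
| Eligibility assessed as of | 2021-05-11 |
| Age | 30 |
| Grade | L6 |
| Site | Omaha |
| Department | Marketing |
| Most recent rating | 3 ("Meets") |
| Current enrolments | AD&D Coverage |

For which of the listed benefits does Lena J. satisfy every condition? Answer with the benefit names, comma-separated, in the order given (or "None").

Service from 8 Jun 2019 to 2021-05-11: 703 days.
Relocation Assistance — service 703 days ≥ 18 months (≈540 days) ✓; dept Marketing ✗ → not eligible.
Dental Plan — status temporary ✓; service 703 days < 24 months (≈720 days) ✗ → not eligible.
401(k) Company Match — service 703 days ≥ 3 months (≈90 days) ✓; grade L6 ≥ L3 ✓; site Omaha ✗ (not Spokane, Calgary, or Newark) → not eligible.
Commuter Stipend — status temporary ✗ (excluded) → not eligible.
Bereavement Leave — status temporary ✗ (requires part-time or seasonal) → not eligible.
Employee Assistance Program — service 703 days ≥ 6 months (≈180 days) ✓; dept Marketing ✗ → not eligible.
Paid Sabbatical — status temporary ✓; service 703 days ≥ 1 year (≈365 days) ✓; rating 3 ≥ 3 ✓; site Omaha ✗ (not Richmond, Austin, or Lyon) → not eligible.
AD&D Coverage — status temporary ✓; service 703 days ≥ 90 days ✓; 30 hrs/wk ≥ 15 ✓ → eligible.

AD&D Coverage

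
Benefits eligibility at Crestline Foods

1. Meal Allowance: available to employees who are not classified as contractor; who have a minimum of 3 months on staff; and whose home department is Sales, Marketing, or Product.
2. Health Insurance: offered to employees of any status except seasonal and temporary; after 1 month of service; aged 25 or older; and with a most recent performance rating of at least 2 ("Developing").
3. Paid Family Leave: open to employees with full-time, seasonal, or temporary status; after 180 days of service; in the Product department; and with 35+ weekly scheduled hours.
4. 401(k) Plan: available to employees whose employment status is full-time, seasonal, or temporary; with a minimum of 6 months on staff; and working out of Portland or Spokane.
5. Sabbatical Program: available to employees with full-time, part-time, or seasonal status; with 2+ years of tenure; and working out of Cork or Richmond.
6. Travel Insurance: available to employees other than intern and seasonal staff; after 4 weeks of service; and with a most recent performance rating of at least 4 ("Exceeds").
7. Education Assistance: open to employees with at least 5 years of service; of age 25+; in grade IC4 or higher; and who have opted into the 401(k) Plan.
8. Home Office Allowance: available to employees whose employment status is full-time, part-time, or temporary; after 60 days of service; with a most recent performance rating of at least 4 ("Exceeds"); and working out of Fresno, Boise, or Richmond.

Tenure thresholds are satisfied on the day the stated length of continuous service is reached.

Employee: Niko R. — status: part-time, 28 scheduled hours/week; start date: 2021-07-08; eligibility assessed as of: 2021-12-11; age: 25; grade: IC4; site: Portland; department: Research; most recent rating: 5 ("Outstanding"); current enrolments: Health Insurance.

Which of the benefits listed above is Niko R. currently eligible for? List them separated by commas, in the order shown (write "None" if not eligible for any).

Service from 2021-07-08 to 2021-12-11: 156 days.
Meal Allowance — status part-time ✓ (not excluded); service 156 days ≥ 3 months (≈90 days) ✓; dept Research ✗ → not eligible.
Health Insurance — status part-time ✓ (not excluded); service 156 days ≥ 1 month (≈30 days) ✓; age 25 ≥ 25 ✓; rating 5 ≥ 2 ✓ → eligible.
Paid Family Leave — status part-time ✗ (requires full-time, seasonal, or temporary) → not eligible.
401(k) Plan — status part-time ✗ (requires full-time, seasonal, or temporary) → not eligible.
Sabbatical Program — status part-time ✓; service 156 days < 2 years (≈730 days) ✗ → not eligible.
Travel Insurance — status part-time ✓ (not excluded); service 156 days ≥ 4 weeks (≈28 days) ✓; rating 5 ≥ 4 ✓ → eligible.
Education Assistance — service 156 days < 5 years (≈1825 days) ✗ → not eligible.
Home Office Allowance — status part-time ✓; service 156 days ≥ 60 days ✓; rating 5 ≥ 4 ✓; site Portland ✗ (not Fresno, Boise, or Richmond) → not eligible.

Health Insurance, Travel Insurance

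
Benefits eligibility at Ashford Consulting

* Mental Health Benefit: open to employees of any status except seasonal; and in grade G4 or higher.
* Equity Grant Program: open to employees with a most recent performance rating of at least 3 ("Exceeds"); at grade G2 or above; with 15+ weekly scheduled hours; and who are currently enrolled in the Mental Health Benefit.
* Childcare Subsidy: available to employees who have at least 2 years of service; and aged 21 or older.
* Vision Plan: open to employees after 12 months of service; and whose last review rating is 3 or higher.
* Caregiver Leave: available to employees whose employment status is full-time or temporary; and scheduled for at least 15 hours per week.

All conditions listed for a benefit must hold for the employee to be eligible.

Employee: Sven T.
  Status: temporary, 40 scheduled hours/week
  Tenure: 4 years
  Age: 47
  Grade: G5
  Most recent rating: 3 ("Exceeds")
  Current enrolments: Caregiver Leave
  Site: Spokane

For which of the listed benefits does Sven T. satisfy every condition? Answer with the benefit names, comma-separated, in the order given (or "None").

Mental Health Benefit — status temporary ✓ (not excluded); grade G5 ≥ G4 ✓ → eligible.
Equity Grant Program — rating 3 ≥ 3 ✓; grade G5 ≥ G2 ✓; 40 hrs/wk ≥ 15 ✓; not enrolled in Mental Health Benefit ✗ → not eligible.
Childcare Subsidy — service 4 years ≥ 2 years ✓; age 47 ≥ 21 ✓ → eligible.
Vision Plan — service 4 years ≥ 12 months (≈360 days) ✓; rating 3 ≥ 3 ✓ → eligible.
Caregiver Leave — status temporary ✓; 40 hrs/wk ≥ 15 ✓ → eligible.

Mental Health Benefit, Childcare Subsidy, Vision Plan, Caregiver Leave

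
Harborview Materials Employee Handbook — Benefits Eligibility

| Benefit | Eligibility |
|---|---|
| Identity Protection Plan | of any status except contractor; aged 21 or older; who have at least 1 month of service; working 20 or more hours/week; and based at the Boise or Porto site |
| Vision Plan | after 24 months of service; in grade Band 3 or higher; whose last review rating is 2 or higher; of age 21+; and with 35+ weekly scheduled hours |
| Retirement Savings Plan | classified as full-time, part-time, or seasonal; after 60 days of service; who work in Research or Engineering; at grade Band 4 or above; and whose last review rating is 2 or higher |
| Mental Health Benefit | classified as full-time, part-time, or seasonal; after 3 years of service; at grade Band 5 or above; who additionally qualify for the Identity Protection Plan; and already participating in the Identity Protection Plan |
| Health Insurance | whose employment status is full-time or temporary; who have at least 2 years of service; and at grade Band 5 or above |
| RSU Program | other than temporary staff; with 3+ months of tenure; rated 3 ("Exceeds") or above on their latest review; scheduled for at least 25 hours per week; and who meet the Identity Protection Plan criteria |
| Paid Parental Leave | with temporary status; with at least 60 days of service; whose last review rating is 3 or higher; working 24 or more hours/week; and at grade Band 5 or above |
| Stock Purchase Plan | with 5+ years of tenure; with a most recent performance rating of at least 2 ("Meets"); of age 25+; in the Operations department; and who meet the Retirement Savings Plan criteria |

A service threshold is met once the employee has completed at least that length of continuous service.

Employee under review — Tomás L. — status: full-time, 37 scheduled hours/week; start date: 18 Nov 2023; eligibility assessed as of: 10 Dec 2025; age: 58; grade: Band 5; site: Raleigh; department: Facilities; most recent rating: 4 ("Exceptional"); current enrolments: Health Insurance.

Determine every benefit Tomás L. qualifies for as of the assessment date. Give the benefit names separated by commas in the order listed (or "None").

Service from 18 Nov 2023 to 10 Dec 2025: 753 days.
Identity Protection Plan — status full-time ✓ (not excluded); age 58 ≥ 21 ✓; service 753 days ≥ 1 month (≈30 days) ✓; 37 hrs/wk ≥ 20 ✓; site Raleigh ✗ (not Boise or Porto) → not eligible.
Vision Plan — service 753 days ≥ 24 months (≈720 days) ✓; grade Band 5 ≥ Band 3 ✓; rating 4 ≥ 2 ✓; age 58 ≥ 21 ✓; 37 hrs/wk ≥ 35 ✓ → eligible.
Retirement Savings Plan — status full-time ✓; service 753 days ≥ 60 days ✓; dept Facilities ✗ → not eligible.
Mental Health Benefit — status full-time ✓; service 753 days < 3 years (≈1095 days) ✗ → not eligible.
Health Insurance — status full-time ✓; service 753 days ≥ 2 years (≈730 days) ✓; grade Band 5 ≥ Band 5 ✓ → eligible.
RSU Program — status full-time ✓ (not excluded); service 753 days ≥ 3 months (≈90 days) ✓; rating 4 ≥ 3 ✓; 37 hrs/wk ≥ 25 ✓; not eligible for Identity Protection Plan ✗ → not eligible.
Paid Parental Leave — status full-time ✗ (requires temporary) → not eligible.
Stock Purchase Plan — service 753 days < 5 years (≈1825 days) ✗ → not eligible.

Vision Plan, Health Insurance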